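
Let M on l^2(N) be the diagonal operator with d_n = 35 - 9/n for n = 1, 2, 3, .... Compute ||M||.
||M|| = 35

For a diagonal operator on l^2 with entries d_n, ||M|| = sup_n |d_n|. Here d_1 = 26, d_2 = 61/2, ..., and d_n = 35 - 9/n increases monotonically toward 35. All terms lie in [26, 35), so |d_n| = d_n and the supremum is the limit 35, which is not attained by any individual d_n. Hence ||M|| = 35.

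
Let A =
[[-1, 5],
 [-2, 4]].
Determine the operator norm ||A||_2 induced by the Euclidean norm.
||A||_2 = sqrt((46 + sqrt(1972))/2) ≈ 6.7234 (= sqrt(largest eigenvalue of A^T A))

||A||_2 = sigma_max(A) = sqrt(lambda_max(A^T A)). Form the symmetric matrix M = A^T A =
[[5, -13],
 [-13, 41]].
Its characteristic polynomial (trace, determinant of M give the coefficients) is
  p(λ) = det(λ I - M) = λ^2 - 46λ + 36.
For λ^2 - 46λ + 36 the discriminant is 1972. It is nonnegative but not a perfect square, so the roots are real and irrational: λ = (46 ± sqrt(1972))/2 ≈ 45.2036, 0.7964.
So the eigenvalues of A^T A are ≈ 0.7964, 45.2036 (all ≥ 0, as they must be for A^T A). The largest is λ_max = (46 + sqrt(1972))/2 ≈ 45.2036, hence ||A||_2 = sqrt(λ_max) = sqrt((46 + sqrt(1972))/2) ≈ 6.7234.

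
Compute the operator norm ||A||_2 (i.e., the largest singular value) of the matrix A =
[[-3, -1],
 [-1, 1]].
||A||_2 = sqrt((12 + sqrt(80))/2) ≈ 3.2361 (= sqrt(largest eigenvalue of A^T A))

||A||_2 = sigma_max(A) = sqrt(lambda_max(A^T A)). Form the symmetric matrix M = A^T A =
[[10, 2],
 [2, 2]].
Its characteristic polynomial (trace, determinant of M give the coefficients) is
  p(λ) = det(λ I - M) = λ^2 - 12λ + 16.
For λ^2 - 12λ + 16 the discriminant is 80. It is nonnegative but not a perfect square, so the roots are real and irrational: λ = (12 ± sqrt(80))/2 ≈ 10.4721, 1.5279.
So the eigenvalues of A^T A are ≈ 1.5279, 10.4721 (all ≥ 0, as they must be for A^T A). The largest is λ_max = (12 + sqrt(80))/2 ≈ 10.4721, hence ||A||_2 = sqrt(λ_max) = sqrt((12 + sqrt(80))/2) ≈ 3.2361.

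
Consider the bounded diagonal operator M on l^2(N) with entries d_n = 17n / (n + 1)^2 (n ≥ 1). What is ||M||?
||M|| = 17/4 (attained at n = 1)

For M diagonal, ||M|| = sup_n |d_n|. Treat f(x) = 17x / (x + 1)^2 for real x > 0. By the quotient rule, f'(x) = 17(1 - x)/(x + 1)^3, which is positive for x < 1 and negative for x > 1. So f has a unique maximum at x = 1, and since 1 is a positive integer, the supremum over n ≥ 1 is attained at n = 1: d_1 = 17·1/(1 + 1)^2 = 17·1/4 = 17/4. Hence ||M|| = 17/4.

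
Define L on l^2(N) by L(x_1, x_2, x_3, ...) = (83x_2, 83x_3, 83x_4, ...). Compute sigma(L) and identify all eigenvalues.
sigma(L) = closed disk {z in C : |z| ≤ 83}; sigma_p(L) = open disk {z in C : |z| < 83}

Note L = 83·V where V is the unit left shift (V x)_k = x_{k+1}; so sigma(L) = 83·sigma(V) and ||L|| = 83||V||. ||L x||^2 = 6889sum_{k≥2} |x_k|^2 ≤ 6889||x||^2, with equality on {x : x_1 = 0}, so ||L|| = 83. For any lambda with |lambda| < 83, set r = lambda/83 (|r| < 1); the vector x = (1, r, r^2, ...) is in l^2 and satisfies L x = 83(r, r^2, ...) = lambda x, so lambda is an eigenvalue. On the boundary |lambda| = 83 the geometric series diverges, so no l^2 eigenvector exists, but these lambda lie in the approximate point spectrum. Hence sigma(L) is the closed disk of radius 83 and sigma_p(L) is the open disk.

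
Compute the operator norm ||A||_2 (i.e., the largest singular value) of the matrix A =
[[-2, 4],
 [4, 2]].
||A||_2 = sqrt(20) ≈ 4.4721 (= sqrt(largest eigenvalue of A^T A))

||A||_2 = sigma_max(A) = sqrt(lambda_max(A^T A)). Form the symmetric matrix M = A^T A =
[[20, 0],
 [0, 20]].
Its characteristic polynomial (trace, determinant of M give the coefficients) is
  p(λ) = det(λ I - M) = λ^2 - 40λ + 400.
For λ^2 - 40λ + 400 the discriminant is 0. It is a perfect square (0^2), so the roots are rational: λ = (40 ± 0)/2 = 20, 20.
So the eigenvalues of A^T A are ≈ 20, 20 (all ≥ 0, as they must be for A^T A). The largest is λ_max = 20, hence ||A||_2 = sqrt(λ_max) = sqrt(20) ≈ 4.4721.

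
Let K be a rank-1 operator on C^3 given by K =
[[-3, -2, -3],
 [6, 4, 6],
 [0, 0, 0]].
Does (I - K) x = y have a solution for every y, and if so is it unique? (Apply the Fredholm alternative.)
(I - K) is singular (det(I - K) = 0, i.e. 1 ∈ sigma(K)). (I - K) x = y is solvable iff y ⊥ ker((I - K)^*) = span{(-3, -2, -3)}, i.e. iff -3y_1 - 2y_2 - 3y_3 = 0. When solvable, the solutions are x = y + c·(1, -2, 0), c arbitrary (ker(I - K) = span{(1, -2, 0)}, dimension 1).

K has rank 1, so it is an outer product K = u v^T: every row of K is a multiple of one row vector. Reading off the entries, u = (1, -2, 0) and v = (-3, -2, -3) (row i of K equals u_i·v^T). A rank-one matrix u v^T satisfies K u = u (v·u) and kills the (2)-dimensional subspace v^⊥, so its characteristic polynomial is lambda^2 (lambda - v·u) with v·u = tr K = 1. Hence the eigenvalues of I - K are 1 (multiplicity 2) and 1 - (1) = 0, so det(I - K) = 0. (Direct check: I - K =
[[4, 2, 3],
 [-6, -3, -6],
 [0, 0, 1]]
has determinant 0.) So 1 is an eigenvalue of K and (I - K) is not invertible. The finite-dimensional Fredholm alternative says: either (I - K) is invertible, or ker(I - K) ≠ {0} and then range(I - K) = ker((I - K)^*)^⊥, with dim ker(I - K) = dim ker((I - K)^*). We are in the second case, so we need both kernels. Kernel of I - K: (I - K) u = u - u (v·u) = u - u = 0, so ker(I - K) = span{u} = span{(1, -2, 0)} (it is exactly 1-dimensional because rank(I - K) = 2). Kernel of the adjoint: K is real, so (I - K)^* = I - K^T = I - v u^T, and (I - v u^T) v = v - v (u·v) = 0; hence ker((I - K)^*) = span{v} = span{(-3, -2, -3)}. Therefore (I - K) x = y is solvable iff <y, v> = 0, i.e. iff -3y_1 - 2y_2 - 3y_3 = 0. When this holds, K y = u (v·y) = 0, so (I - K) y = y and x = y is a particular solution; the full solution set is the line x = y + c·u = y + c·(1, -2, 0), c ∈ C.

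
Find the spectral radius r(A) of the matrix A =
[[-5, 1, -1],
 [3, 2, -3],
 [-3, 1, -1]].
r(A) ≈ 5.7876

The eigenvalues of A are the roots of its characteristic polynomial. With M = A (coefficients from the trace, the sum of principal 2x2 minors, and det A):
  p(λ) = det(λ I - M) = λ^3 + 4λ^2 - 10λ + 2.
No integer candidate from the rational root theorem (±divisors of 2) is a root, so the roots are irrational. The cubic discriminant is Δ = 3540 > 0, so there are three distinct real roots. p(-6) = -10 and p(-5) = 27 have opposite signs, so a root lies in (-6, -5); Newton's method refines it to λ ≈ -5.7876. p(0) = 2 and p(1) = -3 have opposite signs, so a root lies in (0, 1); Newton's method refines it to λ ≈ 0.2205. p(1) = -3 and p(2) = 6 have opposite signs, so a root lies in (1, 2); Newton's method refines it to λ ≈ 1.567. Check (Vieta): the three roots sum to -4, matching tr M = -4.
Thus the eigenvalues (to 4 decimals) are -5.7876 (modulus 5.7876); 0.2205 (modulus 0.2205); 1.567 (modulus 1.567). The spectral radius is the largest modulus: r(A) ≈ 5.7876. (Cross-check: r(A) ≤ ||A||_2 ≈ 6.5665; equality holds whenever A is normal, though it can also hold for some non-normal A.)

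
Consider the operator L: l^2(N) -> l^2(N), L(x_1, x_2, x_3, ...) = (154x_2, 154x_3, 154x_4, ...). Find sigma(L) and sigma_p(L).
sigma(L) = closed disk {z in C : |z| ≤ 154}; sigma_p(L) = open disk {z in C : |z| < 154}

Note L = 154·V where V is the unit left shift (V x)_k = x_{k+1}; so sigma(L) = 154·sigma(V) and ||L|| = 154||V||. ||L x||^2 = 23716sum_{k≥2} |x_k|^2 ≤ 23716||x||^2, with equality on {x : x_1 = 0}, so ||L|| = 154. For any lambda with |lambda| < 154, set r = lambda/154 (|r| < 1); the vector x = (1, r, r^2, ...) is in l^2 and satisfies L x = 154(r, r^2, ...) = lambda x, so lambda is an eigenvalue. On the boundary |lambda| = 154 the geometric series diverges, so no l^2 eigenvector exists, but these lambda lie in the approximate point spectrum. Hence sigma(L) is the closed disk of radius 154 and sigma_p(L) is the open disk.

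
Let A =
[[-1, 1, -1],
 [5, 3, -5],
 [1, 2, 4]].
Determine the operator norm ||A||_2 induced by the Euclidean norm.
||A||_2 ≈ 7.8259 (= sqrt(largest eigenvalue of A^T A))

||A||_2 = sigma_max(A) = sqrt(lambda_max(A^T A)). Form the symmetric matrix M = A^T A =
[[27, 16, -20],
 [16, 14, -8],
 [-20, -8, 42]].
Its characteristic polynomial (trace, sum of principal 2x2 minors, determinant of M give the coefficients) is
  p(λ) = det(λ I - M) = λ^3 - 83λ^2 + 1380λ - 2916.
No integer candidate from the rational root theorem (±divisors of 2916) is a root, so the roots are irrational. The cubic discriminant is Δ = 1720193040 > 0, so there are three distinct real roots. p(2) = -480 and p(3) = 504 have opposite signs, so a root lies in (2, 3); Newton's method refines it to λ ≈ 2.4687. p(19) = 200 and p(20) = -516 have opposite signs, so a root lies in (19, 20); Newton's method refines it to λ ≈ 19.2864. p(61) = -598 and p(62) = 1920 have opposite signs, so a root lies in (61, 62); Newton's method refines it to λ ≈ 61.2449. Check (Vieta): the three roots sum to 83, matching tr M = 83.
So the eigenvalues of A^T A are ≈ 2.4687, 19.2864, 61.2449 (all ≥ 0, as they must be for A^T A). The largest is λ_max ≈ 61.2449, hence ||A||_2 = sqrt(λ_max) ≈ 7.8259.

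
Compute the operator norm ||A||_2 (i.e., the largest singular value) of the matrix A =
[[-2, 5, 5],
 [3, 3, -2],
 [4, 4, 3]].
||A||_2 ≈ 8.7949 (= sqrt(largest eigenvalue of A^T A))

||A||_2 = sigma_max(A) = sqrt(lambda_max(A^T A)). Form the symmetric matrix M = A^T A =
[[29, 15, -4],
 [15, 50, 31],
 [-4, 31, 38]].
Its characteristic polynomial (trace, sum of principal 2x2 minors, determinant of M give the coefficients) is
  p(λ) = det(λ I - M) = λ^3 - 117λ^2 + 3250λ - 14161.
No integer candidate from the rational root theorem (±divisors of 14161) is a root, so the roots are irrational. The cubic discriminant is Δ = 8066344361 > 0, so there are three distinct real roots. p(5) = -711 and p(6) = 1343 have opposite signs, so a root lies in (5, 6); Newton's method refines it to λ ≈ 5.3352. p(34) = 391 and p(35) = -861 have opposite signs, so a root lies in (34, 35); Newton's method refines it to λ ≈ 34.3147. p(77) = -1071 and p(78) = 2063 have opposite signs, so a root lies in (77, 78); Newton's method refines it to λ ≈ 77.3501. Check (Vieta): the three roots sum to 117, matching tr M = 117.
So the eigenvalues of A^T A are ≈ 5.3352, 34.3147, 77.3501 (all ≥ 0, as they must be for A^T A). The largest is λ_max ≈ 77.3501, hence ||A||_2 = sqrt(λ_max) ≈ 8.7949.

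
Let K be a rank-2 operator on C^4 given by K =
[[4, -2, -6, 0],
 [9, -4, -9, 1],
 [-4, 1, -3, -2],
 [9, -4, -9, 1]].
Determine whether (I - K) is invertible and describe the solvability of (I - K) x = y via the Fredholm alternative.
(I - K) is invertible (det(I - K) = -27 ≠ 0), so for every y in C^4 the equation (I - K) x = y has a unique solution.

K has rank 2 and factors as K = U V^T = u1 v1^T + u2 v2^T with u1 = (0, 1, -2, 1), v1 = (3, -1, 0, 1), u2 = (2, 3, 1, 3), v2 = (2, -1, -3, 0) (multiplying out reproduces the displayed K). The nonzero eigenvalues of U V^T coincide with those of the 2 x 2 matrix G = V^T U = [[v1·u1, v1·u2], [v2·u1, v2·u2]] = [[0, 6], [5, -2]], and by the Sylvester determinant identity det(I_4 - U V^T) = det(I_2 - V^T U) = det([[1, -6], [-5, 3]]) = (1)(3) - (-6)(-5) = -27. (Direct check: I - K =
[[-3, 2, 6, 0],
 [-9, 5, 9, -1],
 [4, -1, 4, 2],
 [-9, 4, 9, 0]]
has determinant -27.) The finite-dimensional Fredholm alternative says: either (I - K) is invertible, or ker(I - K) ≠ {0} and then range(I - K) = ker((I - K)^*)^⊥, with dim ker(I - K) = dim ker((I - K)^*). Since det(I - K) ≠ 0, 1 is not an eigenvalue of K and ker(I - K) = {0}, so we are in the first case: for every y there is a unique x = (I - K)^(-1) y. (Explicitly, by the Woodbury identity, (I - U V^T)^(-1) = I + U (I_2 - G)^(-1) V^T.)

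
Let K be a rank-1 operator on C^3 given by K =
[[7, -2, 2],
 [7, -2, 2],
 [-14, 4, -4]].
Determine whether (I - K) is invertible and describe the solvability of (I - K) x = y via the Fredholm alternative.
(I - K) is singular (det(I - K) = 0, i.e. 1 ∈ sigma(K)). (I - K) x = y is solvable iff y ⊥ ker((I - K)^*) = span{(7, -2, 2)}, i.e. iff 7y_1 - 2y_2 + 2y_3 = 0. When solvable, the solutions are x = y + c·(1, 1, -2), c arbitrary (ker(I - K) = span{(1, 1, -2)}, dimension 1).

K has rank 1, so it is an outer product K = u v^T: every row of K is a multiple of one row vector. Reading off the entries, u = (1, 1, -2) and v = (7, -2, 2) (row i of K equals u_i·v^T). A rank-one matrix u v^T satisfies K u = u (v·u) and kills the (2)-dimensional subspace v^⊥, so its characteristic polynomial is lambda^2 (lambda - v·u) with v·u = tr K = 1. Hence the eigenvalues of I - K are 1 (multiplicity 2) and 1 - (1) = 0, so det(I - K) = 0. (Direct check: I - K =
[[-6, 2, -2],
 [-7, 3, -2],
 [14, -4, 5]]
has determinant 0.) So 1 is an eigenvalue of K and (I - K) is not invertible. The finite-dimensional Fredholm alternative says: either (I - K) is invertible, or ker(I - K) ≠ {0} and then range(I - K) = ker((I - K)^*)^⊥, with dim ker(I - K) = dim ker((I - K)^*). We are in the second case, so we need both kernels. Kernel of I - K: (I - K) u = u - u (v·u) = u - u = 0, so ker(I - K) = span{u} = span{(1, 1, -2)} (it is exactly 1-dimensional because rank(I - K) = 2). Kernel of the adjoint: K is real, so (I - K)^* = I - K^T = I - v u^T, and (I - v u^T) v = v - v (u·v) = 0; hence ker((I - K)^*) = span{v} = span{(7, -2, 2)}. Therefore (I - K) x = y is solvable iff <y, v> = 0, i.e. iff 7y_1 - 2y_2 + 2y_3 = 0. When this holds, K y = u (v·y) = 0, so (I - K) y = y and x = y is a particular solution; the full solution set is the line x = y + c·u = y + c·(1, 1, -2), c ∈ C.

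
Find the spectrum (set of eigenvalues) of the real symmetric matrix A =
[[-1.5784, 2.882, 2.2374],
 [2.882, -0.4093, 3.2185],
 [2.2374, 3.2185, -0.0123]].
sigma(A) ≈ {-4, -3, 5}

A is real symmetric, so its spectrum consists of real eigenvalues. Expanding the characteristic polynomial of the displayed matrix gives
  det(λ I - A) = p(λ) = λ^3 + (2)λ^2 + (-23)λ + (-60).
Solving p(λ) = 0 yields eigenvalues ≈ -4, -3, 5. (A is shown rounded to 4 decimals, so these recover the underlying integer eigenvalues to within that precision.)
Verification: the trace of A = -2 equals the sum of eigenvalues -2, and det(A) ≈ 60.0004 matches the eigenvalue product 60.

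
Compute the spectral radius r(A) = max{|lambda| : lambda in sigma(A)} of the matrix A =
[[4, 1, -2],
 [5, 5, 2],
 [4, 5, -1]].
r(A) ≈ 5.1156

The eigenvalues of A are the roots of its characteristic polynomial. With M = A (coefficients from the trace, the sum of principal 2x2 minors, and det A):
  p(λ) = det(λ I - M) = λ^3 - 8λ^2 + 4λ + 57.
No integer candidate from the rational root theorem (±divisors of 57) is a root, so the roots are irrational. The cubic discriminant is Δ = -3051 < 0, so there is one real root and a complex-conjugate pair. p(-3) = -54 and p(-2) = 9 have opposite signs, so a root lies in (-3, -2); Newton's method refines it to λ ≈ -2.1781. Dividing out (λ - (-2.1781)) leaves approximately λ^2 - 10.1781λ + 26.1693. For λ^2 - 10.1781λ + 26.1693 the discriminant is -1.0828. It is negative, so the remaining roots are the complex-conjugate pair λ ≈ 5.0891 ± 0.5203i. Their product equals the constant term, so |λ|^2 ≈ 26.1693 and |λ| ≈ 5.1156.
Thus the eigenvalues (to 4 decimals) are -2.1781 (modulus 2.1781); 5.0891 ± 0.5203i (modulus 5.1156). The spectral radius is the largest modulus: r(A) ≈ 5.1156. (Cross-check: r(A) ≤ ||A||_2 ≈ 10.1536; equality holds whenever A is normal, though it can also hold for some non-normal A.)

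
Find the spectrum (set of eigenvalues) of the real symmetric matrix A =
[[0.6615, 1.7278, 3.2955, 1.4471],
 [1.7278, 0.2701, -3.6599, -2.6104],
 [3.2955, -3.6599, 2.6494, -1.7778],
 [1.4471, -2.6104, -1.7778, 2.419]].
sigma(A) ≈ {-6, 2, 4, 6}

A is real symmetric, so its spectrum consists of real eigenvalues. Expanding the characteristic polynomial of the displayed matrix gives
  det(λ I - A) = p(λ) = λ^4 + (-6)λ^3 + (-28)λ^2 + (216)λ + (-287.9969).
Solving p(λ) = 0 yields eigenvalues ≈ -6, 2, 4, 6. (A is shown rounded to 4 decimals, so these recover the underlying integer eigenvalues to within that precision.)
Verification: the trace of A = 6 equals the sum of eigenvalues 6, and det(A) ≈ -287.9969 matches the eigenvalue product -288.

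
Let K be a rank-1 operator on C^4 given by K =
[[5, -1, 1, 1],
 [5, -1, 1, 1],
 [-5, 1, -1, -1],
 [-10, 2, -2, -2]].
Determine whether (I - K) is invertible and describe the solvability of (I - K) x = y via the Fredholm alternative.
(I - K) is singular (det(I - K) = 0, i.e. 1 ∈ sigma(K)). (I - K) x = y is solvable iff y ⊥ ker((I - K)^*) = span{(5, -1, 1, 1)}, i.e. iff 5y_1 - y_2 + y_3 + y_4 = 0. When solvable, the solutions are x = y + c·(1, 1, -1, -2), c arbitrary (ker(I - K) = span{(1, 1, -1, -2)}, dimension 1).

K has rank 1, so it is an outer product K = u v^T: every row of K is a multiple of one row vector. Reading off the entries, u = (1, 1, -1, -2) and v = (5, -1, 1, 1) (row i of K equals u_i·v^T). A rank-one matrix u v^T satisfies K u = u (v·u) and kills the (3)-dimensional subspace v^⊥, so its characteristic polynomial is lambda^3 (lambda - v·u) with v·u = tr K = 1. Hence the eigenvalues of I - K are 1 (multiplicity 3) and 1 - (1) = 0, so det(I - K) = 0. (Direct check: I - K =
[[-4, 1, -1, -1],
 [-5, 2, -1, -1],
 [5, -1, 2, 1],
 [10, -2, 2, 3]]
has determinant 0.) So 1 is an eigenvalue of K and (I - K) is not invertible. The finite-dimensional Fredholm alternative says: either (I - K) is invertible, or ker(I - K) ≠ {0} and then range(I - K) = ker((I - K)^*)^⊥, with dim ker(I - K) = dim ker((I - K)^*). We are in the second case, so we need both kernels. Kernel of I - K: (I - K) u = u - u (v·u) = u - u = 0, so ker(I - K) = span{u} = span{(1, 1, -1, -2)} (it is exactly 1-dimensional because rank(I - K) = 3). Kernel of the adjoint: K is real, so (I - K)^* = I - K^T = I - v u^T, and (I - v u^T) v = v - v (u·v) = 0; hence ker((I - K)^*) = span{v} = span{(5, -1, 1, 1)}. Therefore (I - K) x = y is solvable iff <y, v> = 0, i.e. iff 5y_1 - y_2 + y_3 + y_4 = 0. When this holds, K y = u (v·y) = 0, so (I - K) y = y and x = y is a particular solution; the full solution set is the line x = y + c·u = y + c·(1, 1, -1, -2), c ∈ C.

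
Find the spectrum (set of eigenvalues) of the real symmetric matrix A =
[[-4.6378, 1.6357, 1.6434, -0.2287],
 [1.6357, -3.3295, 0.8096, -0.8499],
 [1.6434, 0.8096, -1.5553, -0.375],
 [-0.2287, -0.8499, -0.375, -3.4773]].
sigma(A) ≈ {-6, -4, -3, 0}

A is real symmetric, so its spectrum consists of real eigenvalues. Expanding the characteristic polynomial of the displayed matrix gives
  det(λ I - A) = p(λ) = λ^4 + (13)λ^3 + (54)λ^2 + (71.9971)λ + (-0.0024).
Solving p(λ) = 0 yields eigenvalues ≈ -6, -4, -3, 0. (A is shown rounded to 4 decimals, so these recover the underlying integer eigenvalues to within that precision.)
Verification: the trace of A = -13 equals the sum of eigenvalues -13, and det(A) ≈ -0.0024 matches the eigenvalue product 0.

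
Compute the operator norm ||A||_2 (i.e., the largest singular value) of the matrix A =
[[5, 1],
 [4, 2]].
||A||_2 = sqrt((46 + sqrt(1972))/2) ≈ 6.7234 (= sqrt(largest eigenvalue of A^T A))

||A||_2 = sigma_max(A) = sqrt(lambda_max(A^T A)). Form the symmetric matrix M = A^T A =
[[41, 13],
 [13, 5]].
Its characteristic polynomial (trace, determinant of M give the coefficients) is
  p(λ) = det(λ I - M) = λ^2 - 46λ + 36.
For λ^2 - 46λ + 36 the discriminant is 1972. It is nonnegative but not a perfect square, so the roots are real and irrational: λ = (46 ± sqrt(1972))/2 ≈ 45.2036, 0.7964.
So the eigenvalues of A^T A are ≈ 0.7964, 45.2036 (all ≥ 0, as they must be for A^T A). The largest is λ_max = (46 + sqrt(1972))/2 ≈ 45.2036, hence ||A||_2 = sqrt(λ_max) = sqrt((46 + sqrt(1972))/2) ≈ 6.7234.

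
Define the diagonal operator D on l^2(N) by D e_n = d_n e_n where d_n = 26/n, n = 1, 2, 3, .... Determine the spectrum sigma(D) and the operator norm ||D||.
sigma(D) = {26/n : n ≥ 1} ∪ {0}; ||D|| = 26

A bounded diagonal operator on l^2 with diagonal entries d_n has spectrum equal to the closure of {d_n : n ≥ 1}: every d_n is an eigenvalue (with eigenvector e_n), so {d_n} ⊂ sigma(D); the spectrum is closed, so its closure is too; and for lambda not in the closure, (D - lambda I) has bounded inverse (the diagonal entries 1/(d_n - lambda) are bounded). For our sequence d_n = 26/n, n = 1, 2, 3, ...:
  - {d_n} = {26/n : n ≥ 1}; the only limit point is 0
  - closure = {26/n : n ≥ 1} ∪ {0}
For the norm: a diagonal operator has ||D|| = sup_n |d_n|. Here d_n = 26/n is positive and decreasing, so sup_n |d_n| = d_1 = 26. So ||D|| = 26.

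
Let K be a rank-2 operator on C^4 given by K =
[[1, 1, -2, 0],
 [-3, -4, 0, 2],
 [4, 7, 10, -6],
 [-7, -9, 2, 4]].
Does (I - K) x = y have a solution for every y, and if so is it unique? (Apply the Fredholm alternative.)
(I - K) is invertible (det(I - K) = 25 ≠ 0), so for every y in C^4 the equation (I - K) x = y has a unique solution.

K has rank 2 and factors as K = U V^T = u1 v1^T + u2 v2^T with u1 = (0, 1, -3, 2), v1 = (-2, -3, -2, 2), u2 = (-1, 1, 2, 3), v2 = (-1, -1, 2, 0) (multiplying out reproduces the displayed K). The nonzero eigenvalues of U V^T coincide with those of the 2 x 2 matrix G = V^T U = [[v1·u1, v1·u2], [v2·u1, v2·u2]] = [[7, 1], [-7, 4]], and by the Sylvester determinant identity det(I_4 - U V^T) = det(I_2 - V^T U) = det([[-6, -1], [7, -3]]) = (-6)(-3) - (-1)(7) = 25. (Direct check: I - K =
[[0, -1, 2, 0],
 [3, 5, 0, -2],
 [-4, -7, -9, 6],
 [7, 9, -2, -3]]
has determinant 25.) The finite-dimensional Fredholm alternative says: either (I - K) is invertible, or ker(I - K) ≠ {0} and then range(I - K) = ker((I - K)^*)^⊥, with dim ker(I - K) = dim ker((I - K)^*). Since det(I - K) ≠ 0, 1 is not an eigenvalue of K and ker(I - K) = {0}, so we are in the first case: for every y there is a unique x = (I - K)^(-1) y. (Explicitly, by the Woodbury identity, (I - U V^T)^(-1) = I + U (I_2 - G)^(-1) V^T.)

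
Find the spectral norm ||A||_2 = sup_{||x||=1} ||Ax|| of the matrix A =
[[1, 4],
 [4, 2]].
||A||_2 = sqrt((37 + sqrt(585))/2) ≈ 5.5311 (= sqrt(largest eigenvalue of A^T A))

||A||_2 = sigma_max(A) = sqrt(lambda_max(A^T A)). Form the symmetric matrix M = A^T A =
[[17, 12],
 [12, 20]].
Its characteristic polynomial (trace, determinant of M give the coefficients) is
  p(λ) = det(λ I - M) = λ^2 - 37λ + 196.
For λ^2 - 37λ + 196 the discriminant is 585. It is nonnegative but not a perfect square, so the roots are real and irrational: λ = (37 ± sqrt(585))/2 ≈ 30.5934, 6.4066.
So the eigenvalues of A^T A are ≈ 6.4066, 30.5934 (all ≥ 0, as they must be for A^T A). The largest is λ_max = (37 + sqrt(585))/2 ≈ 30.5934, hence ||A||_2 = sqrt(λ_max) = sqrt((37 + sqrt(585))/2) ≈ 5.5311.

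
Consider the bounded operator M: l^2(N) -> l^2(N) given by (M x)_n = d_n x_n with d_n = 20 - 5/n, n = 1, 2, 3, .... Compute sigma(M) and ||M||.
sigma(M) = {20 - 5/n : n ≥ 1} ∪ {20}; ||M|| = 20

A bounded diagonal operator on l^2 with diagonal entries d_n has spectrum equal to the closure of {d_n : n ≥ 1}: every d_n is an eigenvalue (with eigenvector e_n), so {d_n} ⊂ sigma(M); the spectrum is closed, so its closure is too; and for lambda not in the closure, (M - lambda I) has bounded inverse (the diagonal entries 1/(d_n - lambda) are bounded). For our sequence d_n = 20 - 5/n, n = 1, 2, 3, ...:
  - {d_n} = {20 - 5/n : n ≥ 1}; the only limit point is 20
  - closure = {20 - 5/n : n ≥ 1} ∪ {20}
For the norm: a diagonal operator has ||M|| = sup_n |d_n|. Here d_n = 20 - 5/n increases monotonically from d_1 = 15 toward 20, with all terms in [15, 20); so sup_n |d_n| = 20 (the supremum is the limit, not attained). So ||M|| = 20.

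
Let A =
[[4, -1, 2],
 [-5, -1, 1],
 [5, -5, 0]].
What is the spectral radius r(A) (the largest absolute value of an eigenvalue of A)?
r(A) ≈ 6.7334

The eigenvalues of A are the roots of its characteristic polynomial. With M = A (coefficients from the trace, the sum of principal 2x2 minors, and det A):
  p(λ) = det(λ I - M) = λ^3 - 3λ^2 - 14λ - 75.
No integer candidate from the rational root theorem (±divisors of 75) is a root, so the roots are irrational. The cubic discriminant is Δ = -203935 < 0, so there is one real root and a complex-conjugate pair. p(6) = -51 and p(7) = 23 have opposite signs, so a root lies in (6, 7); Newton's method refines it to λ ≈ 6.7334. Dividing out (λ - (6.7334)) leaves approximately λ^2 + 3.7334λ + 11.1385. For λ^2 + 3.7334λ + 11.1385 the discriminant is -30.6157. It is negative, so the remaining roots are the complex-conjugate pair λ ≈ -1.8667 ± 2.7666i. Their product equals the constant term, so |λ|^2 ≈ 11.1385 and |λ| ≈ 3.3374.
Thus the eigenvalues (to 4 decimals) are 6.7334 (modulus 6.7334); -1.8667 ± 2.7666i (modulus 3.3374). The spectral radius is the largest modulus: r(A) ≈ 6.7334. (Cross-check: r(A) ≤ ||A||_2 ≈ 8.8116; equality holds whenever A is normal, though it can also hold for some non-normal A.)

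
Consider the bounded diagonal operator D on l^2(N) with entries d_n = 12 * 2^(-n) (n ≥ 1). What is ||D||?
||D|| = 6 (attained at n = 1)

For D diagonal, ||D|| = sup_n |d_n|. The sequence d_n = 12 * 2^(-n) is positive and strictly decreasing (ratio 2^(-1) < 1), so the supremum is d_1 = 12/2 = 6. Hence ||D|| = 6.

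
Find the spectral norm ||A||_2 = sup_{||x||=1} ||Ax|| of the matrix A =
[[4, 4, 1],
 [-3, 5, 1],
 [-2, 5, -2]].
||A||_2 ≈ 8.255 (= sqrt(largest eigenvalue of A^T A))

||A||_2 = sigma_max(A) = sqrt(lambda_max(A^T A)). Form the symmetric matrix M = A^T A =
[[29, -9, 5],
 [-9, 66, -1],
 [5, -1, 6]].
Its characteristic polynomial (trace, sum of principal 2x2 minors, determinant of M give the coefficients) is
  p(λ) = det(λ I - M) = λ^3 - 101λ^2 + 2377λ - 9409.
No integer candidate from the rational root theorem (±divisors of 9409) is a root, so the roots are irrational. The cubic discriminant is Δ = 3408761248 > 0, so there are three distinct real roots. p(4) = -1453 and p(5) = 76 have opposite signs, so a root lies in (4, 5); Newton's method refines it to λ ≈ 4.9475. p(27) = 824 and p(28) = -85 have opposite signs, so a root lies in (27, 28); Newton's method refines it to λ ≈ 27.9082. p(68) = -365 and p(69) = 2252 have opposite signs, so a root lies in (68, 69); Newton's method refines it to λ ≈ 68.1444. Check (Vieta): the three roots sum to 101, matching tr M = 101.
So the eigenvalues of A^T A are ≈ 4.9475, 27.9082, 68.1444 (all ≥ 0, as they must be for A^T A). The largest is λ_max ≈ 68.1444, hence ||A||_2 = sqrt(λ_max) ≈ 8.255.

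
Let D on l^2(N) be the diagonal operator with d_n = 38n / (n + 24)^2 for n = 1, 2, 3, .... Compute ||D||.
||D|| = 19/48 (attained at n = 24)

For D diagonal, ||D|| = sup_n |d_n|. Treat f(x) = 38x / (x + 24)^2 for real x > 0. By the quotient rule, f'(x) = 38(24 - x)/(x + 24)^3, which is positive for x < 24 and negative for x > 24. So f has a unique maximum at x = 24, and since 24 is a positive integer, the supremum over n ≥ 1 is attained at n = 24: d_24 = 38·24/(24 + 24)^2 = 38·24/2304 = 19/48. Hence ||D|| = 19/48.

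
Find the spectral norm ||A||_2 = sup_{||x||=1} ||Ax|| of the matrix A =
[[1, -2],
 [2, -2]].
||A||_2 = sqrt((13 + sqrt(153))/2) ≈ 3.5616 (= sqrt(largest eigenvalue of A^T A))

||A||_2 = sigma_max(A) = sqrt(lambda_max(A^T A)). Form the symmetric matrix M = A^T A =
[[5, -6],
 [-6, 8]].
Its characteristic polynomial (trace, determinant of M give the coefficients) is
  p(λ) = det(λ I - M) = λ^2 - 13λ + 4.
For λ^2 - 13λ + 4 the discriminant is 153. It is nonnegative but not a perfect square, so the roots are real and irrational: λ = (13 ± sqrt(153))/2 ≈ 12.6847, 0.3153.
So the eigenvalues of A^T A are ≈ 0.3153, 12.6847 (all ≥ 0, as they must be for A^T A). The largest is λ_max = (13 + sqrt(153))/2 ≈ 12.6847, hence ||A||_2 = sqrt(λ_max) = sqrt((13 + sqrt(153))/2) ≈ 3.5616.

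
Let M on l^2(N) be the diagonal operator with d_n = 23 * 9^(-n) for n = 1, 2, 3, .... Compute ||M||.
||M|| = 23/9 (attained at n = 1)

For M diagonal, ||M|| = sup_n |d_n|. The sequence d_n = 23 * 9^(-n) is positive and strictly decreasing (ratio 9^(-1) < 1), so the supremum is d_1 = 23/9. Hence ||M|| = 23/9.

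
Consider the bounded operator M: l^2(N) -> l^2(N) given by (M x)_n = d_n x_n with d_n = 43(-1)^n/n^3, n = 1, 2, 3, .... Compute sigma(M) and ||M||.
sigma(M) = {43(-1)^n/n^3 : n ≥ 1} ∪ {0}; ||M|| = 43

A bounded diagonal operator on l^2 with diagonal entries d_n has spectrum equal to the closure of {d_n : n ≥ 1}: every d_n is an eigenvalue (with eigenvector e_n), so {d_n} ⊂ sigma(M); the spectrum is closed, so its closure is too; and for lambda not in the closure, (M - lambda I) has bounded inverse (the diagonal entries 1/(d_n - lambda) are bounded). For our sequence d_n = 43(-1)^n/n^3, n = 1, 2, 3, ...:
  - {d_n} = {43(-1)^n/n^3 : n ≥ 1}; the only limit point is 0
  - closure = {43(-1)^n/n^3 : n ≥ 1} ∪ {0}
For the norm: a diagonal operator has ||M|| = sup_n |d_n|. Here |d_n| = 43/n^3 is decreasing, so sup_n |d_n| = |d_1| = 43. So ||M|| = 43.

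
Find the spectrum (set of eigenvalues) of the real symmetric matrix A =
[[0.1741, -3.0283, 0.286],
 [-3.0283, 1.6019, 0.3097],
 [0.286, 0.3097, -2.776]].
sigma(A) ≈ {-3, -2, 4}

A is real symmetric, so its spectrum consists of real eigenvalues. Expanding the characteristic polynomial of the displayed matrix gives
  det(λ I - A) = p(λ) = λ^3 + (1)λ^2 + (-14)λ + (-24).
Solving p(λ) = 0 yields eigenvalues ≈ -3, -2, 4. (A is shown rounded to 4 decimals, so these recover the underlying integer eigenvalues to within that precision.)
Verification: the trace of A = -1 equals the sum of eigenvalues -1, and det(A) ≈ 23.9992 matches the eigenvalue product 24.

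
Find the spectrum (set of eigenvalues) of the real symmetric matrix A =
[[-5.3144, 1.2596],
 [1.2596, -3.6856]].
sigma(A) ≈ {-6, -3}

A is real symmetric, so its spectrum consists of real eigenvalues. Expanding the characteristic polynomial of the displayed matrix gives
  det(λ I - A) = p(λ) = λ^2 + (9)λ + (18).
Solving p(λ) = 0 yields eigenvalues ≈ -6, -3. (A is shown rounded to 4 decimals, so these recover the underlying integer eigenvalues to within that precision.)
Verification: the trace of A = -9 equals the sum of eigenvalues -9, and det(A) ≈ 18.0002 matches the eigenvalue product 18.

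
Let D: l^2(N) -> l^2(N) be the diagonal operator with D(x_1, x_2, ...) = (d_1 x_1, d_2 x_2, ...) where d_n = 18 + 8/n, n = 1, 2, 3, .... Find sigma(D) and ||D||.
sigma(D) = {18 + 8/n : n ≥ 1} ∪ {18}; ||D|| = 26

A bounded diagonal operator on l^2 with diagonal entries d_n has spectrum equal to the closure of {d_n : n ≥ 1}: every d_n is an eigenvalue (with eigenvector e_n), so {d_n} ⊂ sigma(D); the spectrum is closed, so its closure is too; and for lambda not in the closure, (D - lambda I) has bounded inverse (the diagonal entries 1/(d_n - lambda) are bounded). For our sequence d_n = 18 + 8/n, n = 1, 2, 3, ...:
  - {d_n} = {18 + 8/n : n ≥ 1}; the only limit point is 18
  - closure = {18 + 8/n : n ≥ 1} ∪ {18}
For the norm: a diagonal operator has ||D|| = sup_n |d_n|. Here d_n = 18 + 8/n is positive and decreasing, so sup_n |d_n| = d_1 = 18 + 8 = 26. So ||D|| = 26.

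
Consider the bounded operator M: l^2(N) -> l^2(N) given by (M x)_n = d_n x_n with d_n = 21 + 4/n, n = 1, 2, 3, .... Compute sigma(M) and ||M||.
sigma(M) = {21 + 4/n : n ≥ 1} ∪ {21}; ||M|| = 25

A bounded diagonal operator on l^2 with diagonal entries d_n has spectrum equal to the closure of {d_n : n ≥ 1}: every d_n is an eigenvalue (with eigenvector e_n), so {d_n} ⊂ sigma(M); the spectrum is closed, so its closure is too; and for lambda not in the closure, (M - lambda I) has bounded inverse (the diagonal entries 1/(d_n - lambda) are bounded). For our sequence d_n = 21 + 4/n, n = 1, 2, 3, ...:
  - {d_n} = {21 + 4/n : n ≥ 1}; the only limit point is 21
  - closure = {21 + 4/n : n ≥ 1} ∪ {21}
For the norm: a diagonal operator has ||M|| = sup_n |d_n|. Here d_n = 21 + 4/n is positive and decreasing, so sup_n |d_n| = d_1 = 21 + 4 = 25. So ||M|| = 25.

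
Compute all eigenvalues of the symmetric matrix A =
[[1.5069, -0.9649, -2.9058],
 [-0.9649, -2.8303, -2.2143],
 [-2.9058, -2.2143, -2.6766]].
sigma(A) ≈ {-6, -1, 3}

A is real symmetric, so its spectrum consists of real eigenvalues. Expanding the characteristic polynomial of the displayed matrix gives
  det(λ I - A) = p(λ) = λ^3 + (4)λ^2 + (-15)λ + (-18).
Solving p(λ) = 0 yields eigenvalues ≈ -6, -1, 3. (A is shown rounded to 4 decimals, so these recover the underlying integer eigenvalues to within that precision.)
Verification: the trace of A = -4 equals the sum of eigenvalues -4, and det(A) ≈ 18.0003 matches the eigenvalue product 18.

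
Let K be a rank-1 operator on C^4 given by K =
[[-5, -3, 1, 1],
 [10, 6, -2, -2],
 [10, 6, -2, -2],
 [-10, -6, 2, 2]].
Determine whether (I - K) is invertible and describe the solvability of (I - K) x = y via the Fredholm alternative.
(I - K) is singular (det(I - K) = 0, i.e. 1 ∈ sigma(K)). (I - K) x = y is solvable iff y ⊥ ker((I - K)^*) = span{(-5, -3, 1, 1)}, i.e. iff -5y_1 - 3y_2 + y_3 + y_4 = 0. When solvable, the solutions are x = y + c·(1, -2, -2, 2), c arbitrary (ker(I - K) = span{(1, -2, -2, 2)}, dimension 1).

K has rank 1, so it is an outer product K = u v^T: every row of K is a multiple of one row vector. Reading off the entries, u = (1, -2, -2, 2) and v = (-5, -3, 1, 1) (row i of K equals u_i·v^T). A rank-one matrix u v^T satisfies K u = u (v·u) and kills the (3)-dimensional subspace v^⊥, so its characteristic polynomial is lambda^3 (lambda - v·u) with v·u = tr K = 1. Hence the eigenvalues of I - K are 1 (multiplicity 3) and 1 - (1) = 0, so det(I - K) = 0. (Direct check: I - K =
[[6, 3, -1, -1],
 [-10, -5, 2, 2],
 [-10, -6, 3, 2],
 [10, 6, -2, -1]]
has determinant 0.) So 1 is an eigenvalue of K and (I - K) is not invertible. The finite-dimensional Fredholm alternative says: either (I - K) is invertible, or ker(I - K) ≠ {0} and then range(I - K) = ker((I - K)^*)^⊥, with dim ker(I - K) = dim ker((I - K)^*). We are in the second case, so we need both kernels. Kernel of I - K: (I - K) u = u - u (v·u) = u - u = 0, so ker(I - K) = span{u} = span{(1, -2, -2, 2)} (it is exactly 1-dimensional because rank(I - K) = 3). Kernel of the adjoint: K is real, so (I - K)^* = I - K^T = I - v u^T, and (I - v u^T) v = v - v (u·v) = 0; hence ker((I - K)^*) = span{v} = span{(-5, -3, 1, 1)}. Therefore (I - K) x = y is solvable iff <y, v> = 0, i.e. iff -5y_1 - 3y_2 + y_3 + y_4 = 0. When this holds, K y = u (v·y) = 0, so (I - K) y = y and x = y is a particular solution; the full solution set is the line x = y + c·u = y + c·(1, -2, -2, 2), c ∈ C.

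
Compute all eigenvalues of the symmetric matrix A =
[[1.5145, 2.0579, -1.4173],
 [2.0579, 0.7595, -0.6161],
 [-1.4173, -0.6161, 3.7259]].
sigma(A) ≈ {-1, 2, 5}

A is real symmetric, so its spectrum consists of real eigenvalues. Expanding the characteristic polynomial of the displayed matrix gives
  det(λ I - A) = p(λ) = λ^3 + (-6)λ^2 + (3)λ + (10).
Solving p(λ) = 0 yields eigenvalues ≈ -1, 2, 5. (A is shown rounded to 4 decimals, so these recover the underlying integer eigenvalues to within that precision.)
Verification: the trace of A = 6 equals the sum of eigenvalues 6, and det(A) ≈ -9.9998 matches the eigenvalue product -10.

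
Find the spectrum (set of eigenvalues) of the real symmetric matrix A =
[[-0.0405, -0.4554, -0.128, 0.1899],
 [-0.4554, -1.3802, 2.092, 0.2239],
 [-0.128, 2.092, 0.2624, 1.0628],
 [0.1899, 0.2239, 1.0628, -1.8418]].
sigma(A) ≈ {-3, -2, 0, 2}

A is real symmetric, so its spectrum consists of real eigenvalues. Expanding the characteristic polynomial of the displayed matrix gives
  det(λ I - A) = p(λ) = λ^4 + (3)λ^3 + (-4)λ^2 + (-12)λ + (0).
Solving p(λ) = 0 yields eigenvalues ≈ -3, -2, 0, 2. (A is shown rounded to 4 decimals, so these recover the underlying integer eigenvalues to within that precision.)
Verification: the trace of A = -3 equals the sum of eigenvalues -3, and det(A) ≈ -0.0003 matches the eigenvalue product 0.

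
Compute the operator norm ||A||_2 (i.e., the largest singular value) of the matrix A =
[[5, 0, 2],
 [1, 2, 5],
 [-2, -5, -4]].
||A||_2 ≈ 8.9963 (= sqrt(largest eigenvalue of A^T A))

||A||_2 = sigma_max(A) = sqrt(lambda_max(A^T A)). Form the symmetric matrix M = A^T A =
[[30, 12, 23],
 [12, 29, 30],
 [23, 30, 45]].
Its characteristic polynomial (trace, sum of principal 2x2 minors, determinant of M give the coefficients) is
  p(λ) = det(λ I - M) = λ^3 - 104λ^2 + 1952λ - 6889.
No integer candidate from the rational root theorem (±divisors of 6889) is a root, so the roots are irrational. The cubic discriminant is Δ = 4356665397 > 0, so there are three distinct real roots. p(4) = -681 and p(5) = 396 have opposite signs, so a root lies in (4, 5); Newton's method refines it to λ ≈ 4.6124. p(18) = 383 and p(19) = -486 have opposite signs, so a root lies in (18, 19); Newton's method refines it to λ ≈ 18.4546. p(80) = -4329 and p(81) = 320 have opposite signs, so a root lies in (80, 81); Newton's method refines it to λ ≈ 80.933. Check (Vieta): the three roots sum to 104, matching tr M = 104.
So the eigenvalues of A^T A are ≈ 4.6124, 18.4546, 80.933 (all ≥ 0, as they must be for A^T A). The largest is λ_max ≈ 80.933, hence ||A||_2 = sqrt(λ_max) ≈ 8.9963.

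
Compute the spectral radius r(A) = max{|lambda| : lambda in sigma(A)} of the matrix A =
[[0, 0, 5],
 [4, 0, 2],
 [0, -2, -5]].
r(A) ≈ 5.5709

The eigenvalues of A are the roots of its characteristic polynomial. With M = A (coefficients from the trace, the sum of principal 2x2 minors, and det A):
  p(λ) = det(λ I - M) = λ^3 + 5λ^2 + 4λ + 40.
No integer candidate from the rational root theorem (±divisors of 40) is a root, so the roots are irrational. The cubic discriminant is Δ = -48656 < 0, so there is one real root and a complex-conjugate pair. p(-6) = -20 and p(-5) = 20 have opposite signs, so a root lies in (-6, -5); Newton's method refines it to λ ≈ -5.5709. Dividing out (λ - (-5.5709)) leaves approximately λ^2 - 0.5709λ + 7.1802. For λ^2 - 0.5709λ + 7.1802 the discriminant is -28.395. It is negative, so the remaining roots are the complex-conjugate pair λ ≈ 0.2854 ± 2.6643i. Their product equals the constant term, so |λ|^2 ≈ 7.1802 and |λ| ≈ 2.6796.
Thus the eigenvalues (to 4 decimals) are -5.5709 (modulus 5.5709); 0.2854 ± 2.6643i (modulus 2.6796). The spectral radius is the largest modulus: r(A) ≈ 5.5709. (Cross-check: r(A) ≤ ||A||_2 ≈ 7.5774; equality holds whenever A is normal, though it can also hold for some non-normal A.)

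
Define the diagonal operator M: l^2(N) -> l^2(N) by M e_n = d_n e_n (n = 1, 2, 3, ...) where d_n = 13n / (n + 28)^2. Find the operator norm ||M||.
||M|| = 13/112 (attained at n = 28)

For M diagonal, ||M|| = sup_n |d_n|. Treat f(x) = 13x / (x + 28)^2 for real x > 0. By the quotient rule, f'(x) = 13(28 - x)/(x + 28)^3, which is positive for x < 28 and negative for x > 28. So f has a unique maximum at x = 28, and since 28 is a positive integer, the supremum over n ≥ 1 is attained at n = 28: d_28 = 13·28/(28 + 28)^2 = 13·28/3136 = 13/112. Hence ||M|| = 13/112.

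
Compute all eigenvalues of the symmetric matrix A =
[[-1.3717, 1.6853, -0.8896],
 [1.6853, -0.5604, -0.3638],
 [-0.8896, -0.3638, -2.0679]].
sigma(A) ≈ {-3, -2, 1}

A is real symmetric, so its spectrum consists of real eigenvalues. Expanding the characteristic polynomial of the displayed matrix gives
  det(λ I - A) = p(λ) = λ^3 + (4)λ^2 + (1)λ + (-6).
Solving p(λ) = 0 yields eigenvalues ≈ -3, -2, 1. (A is shown rounded to 4 decimals, so these recover the underlying integer eigenvalues to within that precision.)
Verification: the trace of A = -4 equals the sum of eigenvalues -4, and det(A) ≈ 5.9996 matches the eigenvalue product 6.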